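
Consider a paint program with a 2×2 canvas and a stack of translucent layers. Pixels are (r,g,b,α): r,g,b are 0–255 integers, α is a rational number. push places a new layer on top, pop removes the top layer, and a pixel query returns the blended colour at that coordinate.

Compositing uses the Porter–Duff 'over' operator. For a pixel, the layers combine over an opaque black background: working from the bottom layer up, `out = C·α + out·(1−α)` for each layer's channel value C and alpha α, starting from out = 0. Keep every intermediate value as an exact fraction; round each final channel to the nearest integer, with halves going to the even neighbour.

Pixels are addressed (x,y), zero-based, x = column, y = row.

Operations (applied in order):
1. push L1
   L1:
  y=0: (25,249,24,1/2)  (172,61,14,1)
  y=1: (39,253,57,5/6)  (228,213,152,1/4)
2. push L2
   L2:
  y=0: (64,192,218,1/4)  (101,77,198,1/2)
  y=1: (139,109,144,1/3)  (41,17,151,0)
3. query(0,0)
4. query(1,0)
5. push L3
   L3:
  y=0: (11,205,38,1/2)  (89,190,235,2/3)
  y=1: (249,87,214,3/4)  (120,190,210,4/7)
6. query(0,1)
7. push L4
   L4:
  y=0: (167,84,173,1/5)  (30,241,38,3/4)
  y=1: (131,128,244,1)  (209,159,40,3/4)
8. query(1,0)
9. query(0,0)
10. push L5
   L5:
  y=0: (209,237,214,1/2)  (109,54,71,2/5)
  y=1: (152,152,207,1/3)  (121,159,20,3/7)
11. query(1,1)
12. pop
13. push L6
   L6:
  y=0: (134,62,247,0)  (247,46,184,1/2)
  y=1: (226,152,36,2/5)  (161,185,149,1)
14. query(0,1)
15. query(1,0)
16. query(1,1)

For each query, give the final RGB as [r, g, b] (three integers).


at x=0,y=0 over L1,L2:
after L1 α=1/2: [25/2, 249/2, 12]
after L2 α=1/4: [203/8, 1131/8, 127/2]
rounded: [25, 141, 64]

query (1,0) [L1,L2] — begin 0,0,0
+L1 (α=1) → [172, 61, 14]
+L2 (α=1/2) → [273/2, 69, 106]
rounded: [136, 69, 106]

(0,1) stack=L1,L2,L3; from [0,0,0]:
+L1 (α=5/6) → [65/2, 1265/6, 95/2]
+L2 (α=1/3) → [68, 1592/9, 239/3]
+L3 (α=3/4) → [815/4, 3941/36, 2165/12]
→ [204, 109, 180]

query (1,0) [L1,L2,L3,L4] — begin 0,0,0
+L1 (α=1) → [172, 61, 14]
+L2 (α=1/2) → [273/2, 69, 106]
+L3 (α=2/3) → [629/6, 449/3, 192]
+L4 (α=3/4) → [1169/24, 1309/6, 153/2]
= [49, 218, 76]

query (0,0) [L1,L2,L3,L4] — begin 0,0,0
after L1 α=1/2: [25/2, 249/2, 12]
after L2 α=1/4: [203/8, 1131/8, 127/2]
after L3 α=1/2: [291/16, 2771/16, 203/4]
after L4 α=1/5: [959/20, 3107/20, 376/5]
→ [48, 155, 75]

query (1,1) [L1,L2,L3,L4,L5] — begin 0,0,0
after L1 α=1/4: [57, 213/4, 38]
after L2 α=0: [57, 213/4, 38]
after L3 α=4/7: [93, 3679/28, 954/7]
after L4 α=3/4: [180, 17035/112, 897/14]
after L5 α=3/7: [1083/7, 30391/196, 2214/49]
rounded: [155, 155, 45]

(0,1) stack=L1,L2,L3,L4,L6; from [0,0,0]:
after L1 α=5/6: [65/2, 1265/6, 95/2]
after L2 α=1/3: [68, 1592/9, 239/3]
after L3 α=3/4: [815/4, 3941/36, 2165/12]
after L4 α=1: [131, 128, 244]
after L6 α=2/5: [169, 688/5, 804/5]
= [169, 138, 161]

at x=1,y=0 over L1,L2,L3,L4,L6:
+L1 (α=1) → [172, 61, 14]
+L2 (α=1/2) → [273/2, 69, 106]
+L3 (α=2/3) → [629/6, 449/3, 192]
+L4 (α=3/4) → [1169/24, 1309/6, 153/2]
+L6 (α=1/2) → [7097/48, 1585/12, 521/4]
→ [148, 132, 130]

query (1,1) [L1,L2,L3,L4,L6] — begin 0,0,0
+L1 (α=1/4) → [57, 213/4, 38]
+L2 (α=0) → [57, 213/4, 38]
+L3 (α=4/7) → [93, 3679/28, 954/7]
+L4 (α=3/4) → [180, 17035/112, 897/14]
+L6 (α=1) → [161, 185, 149]
= [161, 185, 149]


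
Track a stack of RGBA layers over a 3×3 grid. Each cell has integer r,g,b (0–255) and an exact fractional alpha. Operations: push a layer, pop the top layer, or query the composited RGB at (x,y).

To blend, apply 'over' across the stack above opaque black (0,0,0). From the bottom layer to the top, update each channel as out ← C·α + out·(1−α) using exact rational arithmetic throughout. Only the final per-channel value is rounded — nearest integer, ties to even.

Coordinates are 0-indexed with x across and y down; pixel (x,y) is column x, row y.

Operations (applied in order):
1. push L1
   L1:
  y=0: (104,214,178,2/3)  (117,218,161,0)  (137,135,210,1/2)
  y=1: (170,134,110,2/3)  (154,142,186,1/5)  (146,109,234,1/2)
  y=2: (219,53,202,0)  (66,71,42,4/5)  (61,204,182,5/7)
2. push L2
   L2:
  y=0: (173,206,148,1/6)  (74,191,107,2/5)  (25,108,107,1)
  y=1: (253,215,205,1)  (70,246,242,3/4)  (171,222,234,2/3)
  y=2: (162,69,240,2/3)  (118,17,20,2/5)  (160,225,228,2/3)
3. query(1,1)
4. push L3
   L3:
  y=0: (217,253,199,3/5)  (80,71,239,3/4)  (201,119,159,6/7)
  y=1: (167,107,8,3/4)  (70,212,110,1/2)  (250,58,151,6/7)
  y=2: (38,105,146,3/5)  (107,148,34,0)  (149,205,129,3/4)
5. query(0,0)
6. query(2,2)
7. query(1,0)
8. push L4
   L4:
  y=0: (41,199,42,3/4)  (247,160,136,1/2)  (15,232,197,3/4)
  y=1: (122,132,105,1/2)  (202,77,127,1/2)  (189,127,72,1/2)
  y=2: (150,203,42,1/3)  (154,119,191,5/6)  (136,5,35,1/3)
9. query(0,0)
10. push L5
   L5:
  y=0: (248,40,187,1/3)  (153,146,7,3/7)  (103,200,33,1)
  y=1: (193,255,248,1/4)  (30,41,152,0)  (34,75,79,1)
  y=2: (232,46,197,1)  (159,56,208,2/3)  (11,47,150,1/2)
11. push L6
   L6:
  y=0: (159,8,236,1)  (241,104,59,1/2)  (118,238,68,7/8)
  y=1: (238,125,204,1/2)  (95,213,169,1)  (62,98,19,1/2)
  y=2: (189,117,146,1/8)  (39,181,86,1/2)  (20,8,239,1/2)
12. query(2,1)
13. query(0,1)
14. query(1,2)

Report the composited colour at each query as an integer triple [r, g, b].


(1,1) stack=L1,L2; from [0,0,0]:
L1 α=1/5: [154/5, 142/5, 186/5]
L2 α=3/4: [301/5, 958/5, 954/5]
rounded: [60, 192, 191]

(0,0) stack=L1,L2,L3; from [0,0,0]:
L1 α=2/3: [208/3, 428/3, 356/3]
L2 α=1/6: [1559/18, 1379/9, 1112/9]
L3 α=3/5: [7418/45, 9589/45, 7597/45]
→ [165, 213, 169]

at x=2,y=2 over L1,L2,L3:
+L1 (α=5/7) → [305/7, 1020/7, 130]
+L2 (α=2/3) → [2545/21, 1390/7, 586/3]
+L3 (α=3/4) → [2983/21, 5695/28, 1747/12]
rounded: [142, 203, 146]

(1,0) stack=L1,L2,L3; from [0,0,0]:
L1 α=0: [0, 0, 0]
L2 α=2/5: [148/5, 382/5, 214/5]
L3 α=3/4: [337/5, 1447/20, 3799/20]
→ [67, 72, 190]

query (0,0) [L1,L2,L3,L4] — begin 0,0,0
+L1 (α=2/3) → [208/3, 428/3, 356/3]
+L2 (α=1/6) → [1559/18, 1379/9, 1112/9]
+L3 (α=3/5) → [7418/45, 9589/45, 7597/45]
+L4 (α=3/4) → [12953/180, 18227/90, 13267/180]
→ [72, 203, 74]

(2,1) stack=L1,L2,L3,L4,L5,L6; from [0,0,0]:
after L1 α=1/2: [73, 109/2, 117]
after L2 α=2/3: [415/3, 997/6, 195]
after L3 α=6/7: [4915/21, 3085/42, 1101/7]
after L4 α=1/2: [4442/21, 8419/84, 1605/14]
after L5 α=1: [34, 75, 79]
after L6 α=1/2: [48, 173/2, 49]
→ [48, 86, 49]

query (0,1) [L1,L2,L3,L4,L5,L6] — begin 0,0,0
after L1 α=2/3: [340/3, 268/3, 220/3]
after L2 α=1: [253, 215, 205]
after L3 α=3/4: [377/2, 134, 229/4]
after L4 α=1/2: [621/4, 133, 649/8]
after L5 α=1/4: [2635/16, 327/2, 3931/32]
after L6 α=1/2: [6443/32, 577/4, 10459/64]
→ [201, 144, 163]

(1,2) stack=L1,L2,L3,L4,L5,L6; from [0,0,0]:
L1 α=4/5: [264/5, 284/5, 168/5]
L2 α=2/5: [1972/25, 1022/25, 704/25]
L3 α=0: [1972/25, 1022/25, 704/25]
L4 α=5/6: [3537/25, 5299/50, 8193/50]
L5 α=2/3: [3829/25, 3633/50, 28993/150]
L6 α=1/2: [2402/25, 12683/100, 41893/300]
= [96, 127, 140]


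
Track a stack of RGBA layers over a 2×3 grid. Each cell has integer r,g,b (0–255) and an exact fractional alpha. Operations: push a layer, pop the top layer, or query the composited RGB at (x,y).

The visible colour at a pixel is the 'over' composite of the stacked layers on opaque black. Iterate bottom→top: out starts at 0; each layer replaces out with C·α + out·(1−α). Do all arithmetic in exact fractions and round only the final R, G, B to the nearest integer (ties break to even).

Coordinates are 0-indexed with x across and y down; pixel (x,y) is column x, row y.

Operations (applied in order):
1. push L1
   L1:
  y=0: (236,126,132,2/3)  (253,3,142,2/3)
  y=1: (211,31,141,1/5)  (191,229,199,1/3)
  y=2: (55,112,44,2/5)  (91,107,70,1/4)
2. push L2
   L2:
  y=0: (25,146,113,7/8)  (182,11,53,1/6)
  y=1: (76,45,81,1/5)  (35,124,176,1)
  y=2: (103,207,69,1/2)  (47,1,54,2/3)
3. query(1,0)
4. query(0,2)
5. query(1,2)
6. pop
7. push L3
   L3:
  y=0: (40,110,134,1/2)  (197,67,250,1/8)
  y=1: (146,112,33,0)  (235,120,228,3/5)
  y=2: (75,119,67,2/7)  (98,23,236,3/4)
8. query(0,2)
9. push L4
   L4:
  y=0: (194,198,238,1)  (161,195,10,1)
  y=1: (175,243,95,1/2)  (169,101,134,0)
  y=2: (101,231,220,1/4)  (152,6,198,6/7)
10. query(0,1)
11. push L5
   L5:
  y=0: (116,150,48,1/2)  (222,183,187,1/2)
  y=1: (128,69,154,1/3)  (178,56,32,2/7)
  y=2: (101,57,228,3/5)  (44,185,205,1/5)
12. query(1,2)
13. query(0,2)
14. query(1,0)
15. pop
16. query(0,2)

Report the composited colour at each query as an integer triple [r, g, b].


(1,0) stack=L1,L2; from [0,0,0]:
L1 α=2/3: [506/3, 2, 284/3]
L2 α=1/6: [1538/9, 7/2, 1579/18]
= [171, 4, 88]

at x=0,y=2 over L1,L2:
+L1 (α=2/5) → [22, 224/5, 88/5]
+L2 (α=1/2) → [125/2, 1259/10, 433/10]
→ [62, 126, 43]

at x=1,y=2 over L1,L2:
after L1 α=1/4: [91/4, 107/4, 35/2]
after L2 α=2/3: [467/12, 115/12, 251/6]
= [39, 10, 42]

query (0,2) [L1,L3] — begin 0,0,0
+L1 (α=2/5) → [22, 224/5, 88/5]
+L3 (α=2/7) → [260/7, 66, 222/7]
= [37, 66, 32]

at x=0,y=1 over L1,L3,L4:
+L1 (α=1/5) → [211/5, 31/5, 141/5]
+L3 (α=0) → [211/5, 31/5, 141/5]
+L4 (α=1/2) → [543/5, 623/5, 308/5]
= [109, 125, 62]

query (1,2) [L1,L3,L4,L5] — begin 0,0,0
after L1 α=1/4: [91/4, 107/4, 35/2]
after L3 α=3/4: [1267/16, 383/16, 1451/8]
after L4 α=6/7: [15859/112, 137/16, 1565/8]
after L5 α=1/5: [17091/140, 877/20, 395/2]
→ [122, 44, 198]

query (0,2) [L1,L3,L4,L5] — begin 0,0,0
after L1 α=2/5: [22, 224/5, 88/5]
after L3 α=2/7: [260/7, 66, 222/7]
after L4 α=1/4: [1487/28, 429/4, 1103/14]
after L5 α=3/5: [5729/70, 771/10, 5891/35]
rounded: [82, 77, 168]

query (1,0) [L1,L3,L4,L5] — begin 0,0,0
after L1 α=2/3: [506/3, 2, 284/3]
after L3 α=1/8: [4133/24, 81/8, 1369/12]
after L4 α=1: [161, 195, 10]
after L5 α=1/2: [383/2, 189, 197/2]
rounded: [192, 189, 98]

at x=0,y=2 over L1,L3,L4:
L1 α=2/5: [22, 224/5, 88/5]
L3 α=2/7: [260/7, 66, 222/7]
L4 α=1/4: [1487/28, 429/4, 1103/14]
rounded: [53, 107, 79]


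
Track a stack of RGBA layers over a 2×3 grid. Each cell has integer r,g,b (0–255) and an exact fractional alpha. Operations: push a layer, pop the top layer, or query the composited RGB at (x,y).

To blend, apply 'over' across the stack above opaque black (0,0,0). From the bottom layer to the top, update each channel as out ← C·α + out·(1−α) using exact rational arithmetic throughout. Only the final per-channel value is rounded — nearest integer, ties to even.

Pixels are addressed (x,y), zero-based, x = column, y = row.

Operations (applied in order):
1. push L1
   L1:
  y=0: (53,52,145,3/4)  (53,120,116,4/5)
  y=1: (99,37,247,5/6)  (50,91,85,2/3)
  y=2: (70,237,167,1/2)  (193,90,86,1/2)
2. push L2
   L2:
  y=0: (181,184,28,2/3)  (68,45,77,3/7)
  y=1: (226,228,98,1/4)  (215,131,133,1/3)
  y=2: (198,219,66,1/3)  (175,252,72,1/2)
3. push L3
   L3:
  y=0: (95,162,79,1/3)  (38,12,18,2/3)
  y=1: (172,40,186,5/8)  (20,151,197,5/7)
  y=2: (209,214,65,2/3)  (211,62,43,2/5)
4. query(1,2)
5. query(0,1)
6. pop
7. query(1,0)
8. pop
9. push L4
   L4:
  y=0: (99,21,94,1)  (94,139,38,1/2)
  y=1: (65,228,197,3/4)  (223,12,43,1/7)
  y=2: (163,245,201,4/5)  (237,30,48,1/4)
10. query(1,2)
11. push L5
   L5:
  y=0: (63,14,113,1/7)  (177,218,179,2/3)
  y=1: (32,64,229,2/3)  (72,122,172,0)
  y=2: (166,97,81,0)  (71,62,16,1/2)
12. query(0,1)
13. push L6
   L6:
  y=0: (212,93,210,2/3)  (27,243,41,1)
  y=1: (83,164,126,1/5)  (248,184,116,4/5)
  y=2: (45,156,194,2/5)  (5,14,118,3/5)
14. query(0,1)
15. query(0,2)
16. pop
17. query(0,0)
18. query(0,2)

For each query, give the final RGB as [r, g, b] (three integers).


query (1,2) [L1,L2,L3] — begin 0,0,0
after L1 α=1/2: [193/2, 45, 43]
after L2 α=1/2: [543/4, 297/2, 115/2]
after L3 α=2/5: [3317/20, 1139/10, 517/10]
→ [166, 114, 52]

query (0,1) [L1,L2,L3] — begin 0,0,0
L1 α=5/6: [165/2, 185/6, 1235/6]
L2 α=1/4: [947/8, 641/8, 1431/8]
L3 α=5/8: [9721/64, 3523/64, 11733/64]
= [152, 55, 183]

(1,0) stack=L1,L2; from [0,0,0]:
+L1 (α=4/5) → [212/5, 96, 464/5]
+L2 (α=3/7) → [1868/35, 519/7, 3011/35]
= [53, 74, 86]

query (1,2) [L1,L4] — begin 0,0,0
after L1 α=1/2: [193/2, 45, 43]
after L4 α=1/4: [1053/8, 165/4, 177/4]
= [132, 41, 44]

at x=0,y=1 over L1,L4,L5:
L1 α=5/6: [165/2, 185/6, 1235/6]
L4 α=3/4: [555/8, 4289/24, 4781/24]
L5 α=2/3: [1067/24, 7361/72, 15773/72]
= [44, 102, 219]

query (0,1) [L1,L4,L5,L6] — begin 0,0,0
+L1 (α=5/6) → [165/2, 185/6, 1235/6]
+L4 (α=3/4) → [555/8, 4289/24, 4781/24]
+L5 (α=2/3) → [1067/24, 7361/72, 15773/72]
+L6 (α=1/5) → [313/6, 10313/90, 18041/90]
= [52, 115, 200]

query (0,2) [L1,L4,L5,L6] — begin 0,0,0
+L1 (α=1/2) → [35, 237/2, 167/2]
+L4 (α=4/5) → [687/5, 2197/10, 355/2]
+L5 (α=0) → [687/5, 2197/10, 355/2]
+L6 (α=2/5) → [2511/25, 9711/50, 1841/10]
rounded: [100, 194, 184]

(0,0) stack=L1,L4,L5; from [0,0,0]:
L1 α=3/4: [159/4, 39, 435/4]
L4 α=1: [99, 21, 94]
L5 α=1/7: [657/7, 20, 677/7]
rounded: [94, 20, 97]

query (0,2) [L1,L4,L5] — begin 0,0,0
+L1 (α=1/2) → [35, 237/2, 167/2]
+L4 (α=4/5) → [687/5, 2197/10, 355/2]
+L5 (α=0) → [687/5, 2197/10, 355/2]
rounded: [137, 220, 178]


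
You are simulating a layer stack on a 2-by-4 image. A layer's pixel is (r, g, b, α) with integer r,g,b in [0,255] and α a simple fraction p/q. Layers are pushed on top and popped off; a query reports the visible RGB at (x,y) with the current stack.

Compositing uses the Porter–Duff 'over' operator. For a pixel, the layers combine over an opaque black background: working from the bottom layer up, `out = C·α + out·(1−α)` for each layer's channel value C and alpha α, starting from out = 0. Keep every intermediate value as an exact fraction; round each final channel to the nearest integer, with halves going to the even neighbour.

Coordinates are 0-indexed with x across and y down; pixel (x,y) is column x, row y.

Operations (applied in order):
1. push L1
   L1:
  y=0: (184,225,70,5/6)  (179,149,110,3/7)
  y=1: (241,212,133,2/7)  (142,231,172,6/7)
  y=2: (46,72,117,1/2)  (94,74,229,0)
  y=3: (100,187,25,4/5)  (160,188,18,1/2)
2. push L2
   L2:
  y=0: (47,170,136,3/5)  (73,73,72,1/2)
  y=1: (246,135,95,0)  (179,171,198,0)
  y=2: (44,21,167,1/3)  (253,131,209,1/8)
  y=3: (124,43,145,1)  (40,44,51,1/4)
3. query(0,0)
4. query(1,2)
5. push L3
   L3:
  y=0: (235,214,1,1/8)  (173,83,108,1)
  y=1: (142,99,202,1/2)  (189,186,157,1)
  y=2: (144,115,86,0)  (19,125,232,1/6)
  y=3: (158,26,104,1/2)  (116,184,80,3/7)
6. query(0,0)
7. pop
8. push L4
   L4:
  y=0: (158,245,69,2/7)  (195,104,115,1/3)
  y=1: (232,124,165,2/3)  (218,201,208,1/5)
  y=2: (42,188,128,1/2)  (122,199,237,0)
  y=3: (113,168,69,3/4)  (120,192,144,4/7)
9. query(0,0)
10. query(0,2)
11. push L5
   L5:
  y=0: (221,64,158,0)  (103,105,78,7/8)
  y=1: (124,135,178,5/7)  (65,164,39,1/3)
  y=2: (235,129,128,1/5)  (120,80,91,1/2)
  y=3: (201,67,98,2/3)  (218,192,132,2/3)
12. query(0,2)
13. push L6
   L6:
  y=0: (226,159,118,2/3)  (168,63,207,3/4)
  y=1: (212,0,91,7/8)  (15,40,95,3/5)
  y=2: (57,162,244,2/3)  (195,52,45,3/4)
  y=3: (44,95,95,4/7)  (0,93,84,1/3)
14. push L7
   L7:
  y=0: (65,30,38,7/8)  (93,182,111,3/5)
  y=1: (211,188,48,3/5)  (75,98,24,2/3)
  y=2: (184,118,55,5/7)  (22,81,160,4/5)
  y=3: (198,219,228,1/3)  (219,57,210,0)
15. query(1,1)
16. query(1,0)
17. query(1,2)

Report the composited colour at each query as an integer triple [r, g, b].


(0,0) stack=L1,L2; from [0,0,0]:
after L1 α=5/6: [460/3, 375/2, 175/3]
after L2 α=3/5: [1343/15, 177, 1574/15]
= [90, 177, 105]

at x=1,y=2 over L1,L2:
L1 α=0: [0, 0, 0]
L2 α=1/8: [253/8, 131/8, 209/8]
rounded: [32, 16, 26]

(0,0) stack=L1,L2,L3; from [0,0,0]:
+L1 (α=5/6) → [460/3, 375/2, 175/3]
+L2 (α=3/5) → [1343/15, 177, 1574/15]
+L3 (α=1/8) → [6463/60, 1453/8, 11033/120]
rounded: [108, 182, 92]

query (0,0) [L1,L2,L4] — begin 0,0,0
after L1 α=5/6: [460/3, 375/2, 175/3]
after L2 α=3/5: [1343/15, 177, 1574/15]
after L4 α=2/7: [2291/21, 1375/7, 284/3]
= [109, 196, 95]

query (0,2) [L1,L2,L4] — begin 0,0,0
+L1 (α=1/2) → [23, 36, 117/2]
+L2 (α=1/3) → [30, 31, 284/3]
+L4 (α=1/2) → [36, 219/2, 334/3]
= [36, 110, 111]

(0,2) stack=L1,L2,L4,L5; from [0,0,0]:
after L1 α=1/2: [23, 36, 117/2]
after L2 α=1/3: [30, 31, 284/3]
after L4 α=1/2: [36, 219/2, 334/3]
after L5 α=1/5: [379/5, 567/5, 344/3]
rounded: [76, 113, 115]

(1,1) stack=L1,L2,L4,L5,L6,L7; from [0,0,0]:
+L1 (α=6/7) → [852/7, 198, 1032/7]
+L2 (α=0) → [852/7, 198, 1032/7]
+L4 (α=1/5) → [4934/35, 993/5, 5584/35]
+L5 (α=1/3) → [12143/105, 2806/15, 12533/105]
+L6 (α=3/5) → [29011/525, 7412/75, 54991/525]
+L7 (α=2/3) → [107761/1575, 22112/225, 80191/1575]
→ [68, 98, 51]

query (1,0) [L1,L2,L4,L5,L6,L7] — begin 0,0,0
+L1 (α=3/7) → [537/7, 447/7, 330/7]
+L2 (α=1/2) → [524/7, 479/7, 417/7]
+L4 (α=1/3) → [2413/21, 562/7, 1639/21]
+L5 (α=7/8) → [8777/84, 5707/56, 13105/168]
+L6 (α=3/4) → [51113/336, 16291/224, 117433/672]
+L7 (α=3/5) → [19597/168, 77443/560, 229321/1680]
rounded: [117, 138, 137]

at x=1,y=2 over L1,L2,L4,L5,L6,L7:
L1 α=0: [0, 0, 0]
L2 α=1/8: [253/8, 131/8, 209/8]
L4 α=0: [253/8, 131/8, 209/8]
L5 α=1/2: [1213/16, 771/16, 937/16]
L6 α=3/4: [10573/64, 3267/64, 3097/64]
L7 α=4/5: [3241/64, 24003/320, 44057/320]
rounded: [51, 75, 138]


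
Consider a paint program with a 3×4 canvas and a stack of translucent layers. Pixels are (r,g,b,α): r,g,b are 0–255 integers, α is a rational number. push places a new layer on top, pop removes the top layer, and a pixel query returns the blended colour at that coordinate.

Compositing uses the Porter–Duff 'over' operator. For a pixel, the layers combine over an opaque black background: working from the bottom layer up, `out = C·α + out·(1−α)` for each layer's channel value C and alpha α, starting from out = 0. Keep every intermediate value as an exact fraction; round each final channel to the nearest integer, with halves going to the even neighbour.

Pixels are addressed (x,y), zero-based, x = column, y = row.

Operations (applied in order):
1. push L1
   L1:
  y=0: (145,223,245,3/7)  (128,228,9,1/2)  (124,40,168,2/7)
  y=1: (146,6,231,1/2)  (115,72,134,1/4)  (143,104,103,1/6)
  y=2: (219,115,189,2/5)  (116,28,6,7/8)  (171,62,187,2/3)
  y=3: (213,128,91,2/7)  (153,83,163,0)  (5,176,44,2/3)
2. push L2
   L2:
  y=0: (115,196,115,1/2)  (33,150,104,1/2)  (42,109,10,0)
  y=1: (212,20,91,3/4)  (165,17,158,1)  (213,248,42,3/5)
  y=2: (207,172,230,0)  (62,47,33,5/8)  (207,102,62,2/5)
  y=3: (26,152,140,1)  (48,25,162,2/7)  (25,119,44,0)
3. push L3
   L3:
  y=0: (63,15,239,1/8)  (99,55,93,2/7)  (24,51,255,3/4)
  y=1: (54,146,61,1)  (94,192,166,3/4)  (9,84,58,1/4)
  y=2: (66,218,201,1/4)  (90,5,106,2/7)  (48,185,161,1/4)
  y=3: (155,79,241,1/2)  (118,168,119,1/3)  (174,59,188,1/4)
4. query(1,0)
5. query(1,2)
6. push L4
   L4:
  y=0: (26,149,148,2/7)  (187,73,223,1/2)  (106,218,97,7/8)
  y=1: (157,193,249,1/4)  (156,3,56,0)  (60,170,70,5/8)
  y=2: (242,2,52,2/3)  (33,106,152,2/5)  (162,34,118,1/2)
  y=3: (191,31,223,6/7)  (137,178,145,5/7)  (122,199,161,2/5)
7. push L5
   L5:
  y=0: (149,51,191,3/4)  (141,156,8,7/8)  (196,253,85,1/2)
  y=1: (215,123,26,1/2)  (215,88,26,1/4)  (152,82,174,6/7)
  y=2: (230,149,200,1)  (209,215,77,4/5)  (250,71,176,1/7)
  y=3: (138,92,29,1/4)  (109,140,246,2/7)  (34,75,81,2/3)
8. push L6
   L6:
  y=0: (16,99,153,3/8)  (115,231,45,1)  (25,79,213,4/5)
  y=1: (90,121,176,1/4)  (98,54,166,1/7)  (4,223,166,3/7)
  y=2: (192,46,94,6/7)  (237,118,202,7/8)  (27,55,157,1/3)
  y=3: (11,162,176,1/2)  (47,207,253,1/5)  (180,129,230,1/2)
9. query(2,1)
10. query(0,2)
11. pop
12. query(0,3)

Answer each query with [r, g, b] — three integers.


at x=1,y=0 over L1,L2,L3:
after L1 α=1/2: [64, 114, 9/2]
after L2 α=1/2: [97/2, 132, 217/4]
after L3 α=2/7: [881/14, 110, 1829/28]
→ [63, 110, 65]

query (1,2) [L1,L2,L3] — begin 0,0,0
L1 α=7/8: [203/2, 49/2, 21/4]
L2 α=5/8: [1229/16, 617/16, 723/32]
L3 α=2/7: [9025/112, 3245/112, 10399/224]
→ [81, 29, 46]

at x=2,y=1 over L1,L2,L3,L4,L5,L6:
+L1 (α=1/6) → [143/6, 52/3, 103/6]
+L2 (α=3/5) → [412/3, 2336/15, 481/15]
+L3 (α=1/4) → [421/4, 689/5, 771/20]
+L4 (α=5/8) → [2463/32, 6317/40, 9313/160]
+L5 (α=6/7) → [4521/32, 25997/280, 176353/1120]
+L6 (α=3/7) → [4617/56, 72827/490, 315793/1960]
rounded: [82, 149, 161]

at x=0,y=2 over L1,L2,L3,L4,L5,L6:
+L1 (α=2/5) → [438/5, 46, 378/5]
+L2 (α=0) → [438/5, 46, 378/5]
+L3 (α=1/4) → [411/5, 89, 2139/20]
+L4 (α=2/3) → [2831/15, 31, 4219/60]
+L5 (α=1) → [230, 149, 200]
+L6 (α=6/7) → [1382/7, 425/7, 764/7]
→ [197, 61, 109]

(0,3) stack=L1,L2,L3,L4,L5; from [0,0,0]:
after L1 α=2/7: [426/7, 256/7, 26]
after L2 α=1: [26, 152, 140]
after L3 α=1/2: [181/2, 231/2, 381/2]
after L4 α=6/7: [2473/14, 603/14, 3057/14]
after L5 α=1/4: [9351/56, 3097/56, 9577/56]
rounded: [167, 55, 171]


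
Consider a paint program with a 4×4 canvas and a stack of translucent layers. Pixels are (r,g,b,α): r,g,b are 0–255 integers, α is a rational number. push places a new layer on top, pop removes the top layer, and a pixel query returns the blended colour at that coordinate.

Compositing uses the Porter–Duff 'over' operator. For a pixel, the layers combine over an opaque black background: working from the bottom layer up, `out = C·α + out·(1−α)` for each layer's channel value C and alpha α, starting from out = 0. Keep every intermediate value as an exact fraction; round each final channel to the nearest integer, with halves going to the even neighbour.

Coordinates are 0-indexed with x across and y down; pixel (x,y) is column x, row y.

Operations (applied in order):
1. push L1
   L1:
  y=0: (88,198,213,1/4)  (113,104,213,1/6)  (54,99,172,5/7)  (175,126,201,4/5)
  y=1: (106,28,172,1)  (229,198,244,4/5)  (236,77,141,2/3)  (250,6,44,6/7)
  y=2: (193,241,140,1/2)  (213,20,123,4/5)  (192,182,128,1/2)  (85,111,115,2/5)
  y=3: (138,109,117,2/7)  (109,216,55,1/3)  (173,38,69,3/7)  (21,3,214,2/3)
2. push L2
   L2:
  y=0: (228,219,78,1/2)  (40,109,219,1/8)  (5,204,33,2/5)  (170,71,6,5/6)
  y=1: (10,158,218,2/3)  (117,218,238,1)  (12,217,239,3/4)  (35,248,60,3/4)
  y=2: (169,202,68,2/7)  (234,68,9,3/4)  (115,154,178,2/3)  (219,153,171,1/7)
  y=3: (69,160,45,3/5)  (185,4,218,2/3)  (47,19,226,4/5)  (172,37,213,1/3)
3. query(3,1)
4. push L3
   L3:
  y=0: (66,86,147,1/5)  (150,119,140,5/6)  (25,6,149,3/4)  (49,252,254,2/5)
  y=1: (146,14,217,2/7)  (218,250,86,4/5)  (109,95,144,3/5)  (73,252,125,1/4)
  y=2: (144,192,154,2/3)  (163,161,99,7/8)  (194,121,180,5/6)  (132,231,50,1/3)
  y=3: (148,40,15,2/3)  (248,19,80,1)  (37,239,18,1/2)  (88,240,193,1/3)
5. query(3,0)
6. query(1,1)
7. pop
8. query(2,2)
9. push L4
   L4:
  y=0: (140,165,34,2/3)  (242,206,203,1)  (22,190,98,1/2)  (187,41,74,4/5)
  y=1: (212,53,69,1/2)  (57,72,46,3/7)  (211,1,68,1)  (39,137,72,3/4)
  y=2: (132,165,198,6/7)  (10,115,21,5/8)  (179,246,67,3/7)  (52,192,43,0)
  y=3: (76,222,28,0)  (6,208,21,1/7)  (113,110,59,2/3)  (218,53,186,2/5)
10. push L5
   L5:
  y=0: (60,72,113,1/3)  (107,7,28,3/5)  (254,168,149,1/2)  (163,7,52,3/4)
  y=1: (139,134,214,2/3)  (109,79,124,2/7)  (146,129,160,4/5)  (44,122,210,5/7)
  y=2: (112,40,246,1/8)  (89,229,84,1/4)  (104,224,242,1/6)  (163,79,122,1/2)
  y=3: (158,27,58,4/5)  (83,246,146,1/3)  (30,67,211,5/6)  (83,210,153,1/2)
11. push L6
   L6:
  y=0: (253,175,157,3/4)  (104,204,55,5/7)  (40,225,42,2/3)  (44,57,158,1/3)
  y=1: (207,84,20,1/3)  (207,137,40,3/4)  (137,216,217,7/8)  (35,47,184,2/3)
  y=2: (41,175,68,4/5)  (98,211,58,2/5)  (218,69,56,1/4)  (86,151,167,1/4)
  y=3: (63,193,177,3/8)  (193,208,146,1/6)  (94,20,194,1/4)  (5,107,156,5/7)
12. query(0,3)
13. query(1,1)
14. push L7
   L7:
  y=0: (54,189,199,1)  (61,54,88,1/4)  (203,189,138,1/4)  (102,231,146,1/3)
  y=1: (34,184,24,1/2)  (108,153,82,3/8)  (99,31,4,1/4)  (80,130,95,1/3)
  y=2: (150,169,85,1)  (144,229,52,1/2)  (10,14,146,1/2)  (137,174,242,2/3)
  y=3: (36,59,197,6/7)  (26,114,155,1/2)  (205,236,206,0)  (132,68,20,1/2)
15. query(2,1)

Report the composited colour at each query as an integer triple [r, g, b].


at x=3,y=1 over L1,L2:
+L1 (α=6/7) → [1500/7, 36/7, 264/7]
+L2 (α=3/4) → [2235/28, 1311/7, 381/7]
rounded: [80, 187, 54]

query (3,0) [L1,L2,L3] — begin 0,0,0
L1 α=4/5: [140, 504/5, 804/5]
L2 α=5/6: [165, 2279/30, 159/5]
L3 α=2/5: [593/5, 7319/50, 3017/25]
= [119, 146, 121]

at x=1,y=1 over L1,L2,L3:
L1 α=4/5: [916/5, 792/5, 976/5]
L2 α=1: [117, 218, 238]
L3 α=4/5: [989/5, 1218/5, 582/5]
→ [198, 244, 116]

(2,2) stack=L1,L2; from [0,0,0]:
L1 α=1/2: [96, 91, 64]
L2 α=2/3: [326/3, 133, 140]
→ [109, 133, 140]

(0,3) stack=L1,L2,L4,L5,L6; from [0,0,0]:
L1 α=2/7: [276/7, 218/7, 234/7]
L2 α=3/5: [2001/35, 3796/35, 1413/35]
L4 α=0: [2001/35, 3796/35, 1413/35]
L5 α=4/5: [24121/175, 7576/175, 9533/175]
L6 α=3/8: [3842/35, 27841/280, 14059/140]
→ [110, 99, 100]

query (1,1) [L1,L2,L4,L5,L6] — begin 0,0,0
L1 α=4/5: [916/5, 792/5, 976/5]
L2 α=1: [117, 218, 238]
L4 α=3/7: [639/7, 1088/7, 1090/7]
L5 α=2/7: [4721/49, 6546/49, 7186/49]
L6 α=3/4: [17575/98, 26685/196, 6533/98]
rounded: [179, 136, 67]

(2,1) stack=L1,L2,L4,L5,L6,L7; from [0,0,0]:
L1 α=2/3: [472/3, 154/3, 94]
L2 α=3/4: [145/3, 2107/12, 811/4]
L4 α=1: [211, 1, 68]
L5 α=4/5: [159, 517/5, 708/5]
L6 α=7/8: [559/4, 8077/40, 8303/40]
L7 α=1/4: [2073/16, 25471/160, 25069/160]
= [130, 159, 157]


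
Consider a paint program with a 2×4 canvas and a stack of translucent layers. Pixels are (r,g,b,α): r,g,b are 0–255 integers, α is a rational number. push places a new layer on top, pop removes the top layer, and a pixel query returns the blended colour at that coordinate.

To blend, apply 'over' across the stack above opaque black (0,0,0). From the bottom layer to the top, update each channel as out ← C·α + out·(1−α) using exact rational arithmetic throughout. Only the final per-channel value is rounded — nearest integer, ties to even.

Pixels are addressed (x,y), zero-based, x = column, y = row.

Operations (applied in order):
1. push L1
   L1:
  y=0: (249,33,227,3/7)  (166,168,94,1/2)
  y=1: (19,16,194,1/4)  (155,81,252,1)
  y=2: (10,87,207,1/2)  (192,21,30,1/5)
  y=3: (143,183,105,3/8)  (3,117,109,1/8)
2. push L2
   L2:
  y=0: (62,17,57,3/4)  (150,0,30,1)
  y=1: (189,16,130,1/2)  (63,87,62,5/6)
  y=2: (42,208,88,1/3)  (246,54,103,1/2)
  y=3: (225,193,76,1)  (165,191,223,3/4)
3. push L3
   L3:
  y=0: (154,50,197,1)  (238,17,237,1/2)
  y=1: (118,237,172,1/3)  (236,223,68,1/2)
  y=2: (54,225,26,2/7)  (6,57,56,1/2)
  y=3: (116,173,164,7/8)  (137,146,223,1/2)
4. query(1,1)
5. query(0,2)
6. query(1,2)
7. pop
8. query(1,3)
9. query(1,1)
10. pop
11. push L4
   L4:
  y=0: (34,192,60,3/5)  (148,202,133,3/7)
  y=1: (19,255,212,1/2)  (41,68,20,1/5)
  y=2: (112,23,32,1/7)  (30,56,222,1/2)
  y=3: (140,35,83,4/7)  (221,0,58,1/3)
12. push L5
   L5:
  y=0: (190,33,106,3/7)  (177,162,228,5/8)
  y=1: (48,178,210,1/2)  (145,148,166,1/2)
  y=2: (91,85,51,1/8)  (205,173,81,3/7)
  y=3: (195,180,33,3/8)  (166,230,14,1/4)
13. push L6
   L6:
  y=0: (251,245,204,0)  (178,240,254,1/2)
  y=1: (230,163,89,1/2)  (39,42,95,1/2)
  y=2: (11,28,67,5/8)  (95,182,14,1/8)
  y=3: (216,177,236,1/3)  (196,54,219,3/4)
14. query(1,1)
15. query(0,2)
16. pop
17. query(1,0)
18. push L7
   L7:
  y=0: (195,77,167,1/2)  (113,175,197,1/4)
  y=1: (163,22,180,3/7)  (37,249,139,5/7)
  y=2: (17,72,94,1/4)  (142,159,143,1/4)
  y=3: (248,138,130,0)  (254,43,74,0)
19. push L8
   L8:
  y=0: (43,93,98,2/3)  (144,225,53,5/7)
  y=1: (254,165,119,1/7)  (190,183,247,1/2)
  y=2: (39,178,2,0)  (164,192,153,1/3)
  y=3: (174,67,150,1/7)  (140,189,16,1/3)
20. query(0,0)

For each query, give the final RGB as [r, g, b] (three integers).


query (1,1) [L1,L2,L3] — begin 0,0,0
after L1 α=1: [155, 81, 252]
after L2 α=5/6: [235/3, 86, 281/3]
after L3 α=1/2: [943/6, 309/2, 485/6]
rounded: [157, 154, 81]

query (0,2) [L1,L2,L3] — begin 0,0,0
+L1 (α=1/2) → [5, 87/2, 207/2]
+L2 (α=1/3) → [52/3, 295/3, 295/3]
+L3 (α=2/7) → [584/21, 2825/21, 233/3]
→ [28, 135, 78]

(1,2) stack=L1,L2,L3; from [0,0,0]:
after L1 α=1/5: [192/5, 21/5, 6]
after L2 α=1/2: [711/5, 291/10, 109/2]
after L3 α=1/2: [741/10, 861/20, 221/4]
rounded: [74, 43, 55]

at x=1,y=3 over L1,L2:
after L1 α=1/8: [3/8, 117/8, 109/8]
after L2 α=3/4: [3963/32, 4701/32, 5461/32]
= [124, 147, 171]

at x=1,y=1 over L1,L2:
+L1 (α=1) → [155, 81, 252]
+L2 (α=5/6) → [235/3, 86, 281/3]
= [78, 86, 94]

(1,1) stack=L1,L4,L5,L6; from [0,0,0]:
after L1 α=1: [155, 81, 252]
after L4 α=1/5: [661/5, 392/5, 1028/5]
after L5 α=1/2: [693/5, 566/5, 929/5]
after L6 α=1/2: [444/5, 388/5, 702/5]
= [89, 78, 140]

at x=0,y=2 over L1,L4,L5,L6:
after L1 α=1/2: [5, 87/2, 207/2]
after L4 α=1/7: [142/7, 284/7, 653/7]
after L5 α=1/8: [233/8, 369/8, 88]
after L6 α=5/8: [1139/64, 2227/64, 599/8]
rounded: [18, 35, 75]

at x=1,y=0 over L1,L4,L5:
+L1 (α=1/2) → [83, 84, 47]
+L4 (α=3/7) → [776/7, 942/7, 587/7]
+L5 (α=5/8) → [8523/56, 1062/7, 9741/56]
rounded: [152, 152, 174]

query (0,0) [L1,L4,L5,L7,L8] — begin 0,0,0
after L1 α=3/7: [747/7, 99/7, 681/7]
after L4 α=3/5: [2208/35, 846/7, 2622/35]
after L5 α=3/7: [28782/245, 4077/49, 21618/245]
after L7 α=1/2: [76557/490, 3925/49, 62533/490]
after L8 α=2/3: [118697/1470, 13039/147, 158573/1470]
= [81, 89, 108]


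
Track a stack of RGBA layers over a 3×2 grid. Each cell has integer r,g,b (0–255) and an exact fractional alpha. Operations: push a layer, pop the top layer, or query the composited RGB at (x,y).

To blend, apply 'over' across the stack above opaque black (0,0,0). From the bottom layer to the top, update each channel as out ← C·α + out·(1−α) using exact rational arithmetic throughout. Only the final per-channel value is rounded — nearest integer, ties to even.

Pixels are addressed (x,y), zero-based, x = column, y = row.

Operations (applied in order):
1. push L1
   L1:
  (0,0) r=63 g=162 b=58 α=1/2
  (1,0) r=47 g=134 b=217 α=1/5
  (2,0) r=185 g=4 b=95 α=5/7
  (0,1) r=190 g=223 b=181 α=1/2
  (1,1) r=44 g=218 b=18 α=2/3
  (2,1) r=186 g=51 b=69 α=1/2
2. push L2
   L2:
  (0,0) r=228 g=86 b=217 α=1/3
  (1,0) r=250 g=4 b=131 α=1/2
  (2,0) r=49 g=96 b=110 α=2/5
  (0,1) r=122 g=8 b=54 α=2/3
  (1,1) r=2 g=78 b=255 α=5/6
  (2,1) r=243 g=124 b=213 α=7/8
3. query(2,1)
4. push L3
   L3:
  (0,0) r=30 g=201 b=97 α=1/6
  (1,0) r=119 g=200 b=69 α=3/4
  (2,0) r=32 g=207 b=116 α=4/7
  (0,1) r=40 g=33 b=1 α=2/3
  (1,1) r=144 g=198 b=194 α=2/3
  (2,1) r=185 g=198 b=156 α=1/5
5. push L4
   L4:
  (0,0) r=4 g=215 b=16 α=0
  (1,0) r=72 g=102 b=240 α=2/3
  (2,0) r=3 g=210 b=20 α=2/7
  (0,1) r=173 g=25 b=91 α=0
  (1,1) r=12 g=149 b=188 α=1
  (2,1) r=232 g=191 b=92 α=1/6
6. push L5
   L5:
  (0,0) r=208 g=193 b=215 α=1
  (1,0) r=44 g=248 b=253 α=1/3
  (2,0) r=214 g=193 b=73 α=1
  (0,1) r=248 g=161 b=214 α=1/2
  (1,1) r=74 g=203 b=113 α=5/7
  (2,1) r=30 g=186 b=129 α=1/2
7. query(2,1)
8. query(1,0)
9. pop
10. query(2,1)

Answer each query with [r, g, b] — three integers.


(2,1) stack=L1,L2; from [0,0,0]:
after L1 α=1/2: [93, 51/2, 69/2]
after L2 α=7/8: [897/4, 1787/16, 3051/16]
rounded: [224, 112, 191]

at x=2,y=1 over L1,L2,L3,L4,L5:
L1 α=1/2: [93, 51/2, 69/2]
L2 α=7/8: [897/4, 1787/16, 3051/16]
L3 α=1/5: [1082/5, 2579/20, 735/4]
L4 α=1/6: [219, 3343/24, 4043/24]
L5 α=1/2: [249/2, 7807/48, 7139/48]
→ [124, 163, 149]

(1,0) stack=L1,L2,L3,L4,L5; from [0,0,0]:
+L1 (α=1/5) → [47/5, 134/5, 217/5]
+L2 (α=1/2) → [1297/10, 77/5, 436/5]
+L3 (α=3/4) → [4867/40, 3077/20, 1471/20]
+L4 (α=2/3) → [10627/120, 7157/60, 11071/60]
+L5 (α=1/3) → [13267/180, 14597/90, 18661/90]
rounded: [74, 162, 207]

at x=2,y=1 over L1,L2,L3,L4:
+L1 (α=1/2) → [93, 51/2, 69/2]
+L2 (α=7/8) → [897/4, 1787/16, 3051/16]
+L3 (α=1/5) → [1082/5, 2579/20, 735/4]
+L4 (α=1/6) → [219, 3343/24, 4043/24]
= [219, 139, 168]


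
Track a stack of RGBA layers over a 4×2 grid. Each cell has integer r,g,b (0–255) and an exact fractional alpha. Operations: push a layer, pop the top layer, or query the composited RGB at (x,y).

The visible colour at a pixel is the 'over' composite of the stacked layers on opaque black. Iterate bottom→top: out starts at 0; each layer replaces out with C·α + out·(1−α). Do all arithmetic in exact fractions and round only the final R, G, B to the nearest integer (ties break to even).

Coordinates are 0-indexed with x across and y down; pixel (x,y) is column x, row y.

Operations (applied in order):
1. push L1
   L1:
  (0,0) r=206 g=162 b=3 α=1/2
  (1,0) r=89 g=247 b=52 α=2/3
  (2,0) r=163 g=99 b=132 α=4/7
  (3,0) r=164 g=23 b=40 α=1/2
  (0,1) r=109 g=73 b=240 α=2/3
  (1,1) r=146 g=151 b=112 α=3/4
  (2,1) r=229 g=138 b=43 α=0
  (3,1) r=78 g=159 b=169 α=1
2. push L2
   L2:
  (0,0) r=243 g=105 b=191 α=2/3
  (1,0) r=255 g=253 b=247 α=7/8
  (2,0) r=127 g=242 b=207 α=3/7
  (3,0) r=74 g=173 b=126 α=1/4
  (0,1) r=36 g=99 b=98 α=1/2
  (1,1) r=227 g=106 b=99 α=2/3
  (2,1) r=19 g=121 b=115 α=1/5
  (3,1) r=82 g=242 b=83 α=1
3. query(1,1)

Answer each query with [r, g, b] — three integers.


query (1,1) [L1,L2] — begin 0,0,0
L1 α=3/4: [219/2, 453/4, 84]
L2 α=2/3: [1127/6, 1301/12, 94]
rounded: [188, 108, 94]


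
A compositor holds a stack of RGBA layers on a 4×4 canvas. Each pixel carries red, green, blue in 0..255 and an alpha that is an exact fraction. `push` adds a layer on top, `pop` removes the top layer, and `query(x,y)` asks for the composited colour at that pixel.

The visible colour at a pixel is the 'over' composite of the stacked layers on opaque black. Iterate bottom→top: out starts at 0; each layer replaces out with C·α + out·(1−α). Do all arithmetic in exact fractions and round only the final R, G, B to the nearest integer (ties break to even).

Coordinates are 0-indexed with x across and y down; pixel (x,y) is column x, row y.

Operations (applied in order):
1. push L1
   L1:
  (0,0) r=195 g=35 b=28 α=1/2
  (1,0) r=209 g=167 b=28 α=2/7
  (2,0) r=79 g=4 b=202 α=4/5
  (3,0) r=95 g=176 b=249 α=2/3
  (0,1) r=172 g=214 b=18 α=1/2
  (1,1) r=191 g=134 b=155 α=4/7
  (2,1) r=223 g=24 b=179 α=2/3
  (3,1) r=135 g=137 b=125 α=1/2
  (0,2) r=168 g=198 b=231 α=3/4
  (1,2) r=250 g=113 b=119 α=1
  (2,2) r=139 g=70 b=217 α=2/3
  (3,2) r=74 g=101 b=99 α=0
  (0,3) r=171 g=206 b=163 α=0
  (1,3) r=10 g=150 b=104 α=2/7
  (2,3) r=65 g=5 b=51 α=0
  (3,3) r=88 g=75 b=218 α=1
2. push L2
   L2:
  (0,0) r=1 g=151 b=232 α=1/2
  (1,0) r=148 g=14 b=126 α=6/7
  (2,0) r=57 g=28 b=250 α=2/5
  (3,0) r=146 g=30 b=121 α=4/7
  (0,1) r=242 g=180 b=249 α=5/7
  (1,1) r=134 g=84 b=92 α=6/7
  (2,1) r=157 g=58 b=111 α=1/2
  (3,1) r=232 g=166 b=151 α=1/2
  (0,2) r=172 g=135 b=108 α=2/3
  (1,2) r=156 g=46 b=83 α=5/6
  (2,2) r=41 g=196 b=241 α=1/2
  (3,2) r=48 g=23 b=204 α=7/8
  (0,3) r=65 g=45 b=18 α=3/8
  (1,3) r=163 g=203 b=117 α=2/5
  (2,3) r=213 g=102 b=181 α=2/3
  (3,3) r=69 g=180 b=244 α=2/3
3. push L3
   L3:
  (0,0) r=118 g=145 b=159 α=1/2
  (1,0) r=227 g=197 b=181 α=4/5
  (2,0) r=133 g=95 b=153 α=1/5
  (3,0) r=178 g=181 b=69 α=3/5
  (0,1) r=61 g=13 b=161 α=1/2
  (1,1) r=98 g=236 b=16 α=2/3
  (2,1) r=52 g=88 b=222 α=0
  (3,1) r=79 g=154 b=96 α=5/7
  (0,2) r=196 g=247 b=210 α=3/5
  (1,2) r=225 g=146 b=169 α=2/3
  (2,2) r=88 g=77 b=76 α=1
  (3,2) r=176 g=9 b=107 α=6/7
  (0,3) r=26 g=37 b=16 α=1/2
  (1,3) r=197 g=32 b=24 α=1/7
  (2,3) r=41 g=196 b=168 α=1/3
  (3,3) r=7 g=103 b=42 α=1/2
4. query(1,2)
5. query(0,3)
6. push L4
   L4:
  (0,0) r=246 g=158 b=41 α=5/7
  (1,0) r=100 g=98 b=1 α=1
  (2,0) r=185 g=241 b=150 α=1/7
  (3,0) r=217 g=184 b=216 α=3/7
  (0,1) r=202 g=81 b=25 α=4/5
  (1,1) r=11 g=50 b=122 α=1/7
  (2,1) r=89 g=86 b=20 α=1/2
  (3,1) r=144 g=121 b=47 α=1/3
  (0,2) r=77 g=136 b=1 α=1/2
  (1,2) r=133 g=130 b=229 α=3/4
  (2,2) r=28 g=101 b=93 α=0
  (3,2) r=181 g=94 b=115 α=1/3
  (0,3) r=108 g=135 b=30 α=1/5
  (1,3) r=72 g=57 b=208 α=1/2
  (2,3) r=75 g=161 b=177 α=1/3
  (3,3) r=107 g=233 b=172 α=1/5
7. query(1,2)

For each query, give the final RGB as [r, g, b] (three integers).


query (1,2) [L1,L2,L3] — begin 0,0,0
after L1 α=1: [250, 113, 119]
after L2 α=5/6: [515/3, 343/6, 89]
after L3 α=2/3: [1865/9, 2095/18, 427/3]
= [207, 116, 142]

query (0,3) [L1,L2,L3] — begin 0,0,0
L1 α=0: [0, 0, 0]
L2 α=3/8: [195/8, 135/8, 27/4]
L3 α=1/2: [403/16, 431/16, 91/8]
= [25, 27, 11]

at x=1,y=2 over L1,L2,L3,L4:
after L1 α=1: [250, 113, 119]
after L2 α=5/6: [515/3, 343/6, 89]
after L3 α=2/3: [1865/9, 2095/18, 427/3]
after L4 α=3/4: [1364/9, 9115/72, 622/3]
= [152, 127, 207]


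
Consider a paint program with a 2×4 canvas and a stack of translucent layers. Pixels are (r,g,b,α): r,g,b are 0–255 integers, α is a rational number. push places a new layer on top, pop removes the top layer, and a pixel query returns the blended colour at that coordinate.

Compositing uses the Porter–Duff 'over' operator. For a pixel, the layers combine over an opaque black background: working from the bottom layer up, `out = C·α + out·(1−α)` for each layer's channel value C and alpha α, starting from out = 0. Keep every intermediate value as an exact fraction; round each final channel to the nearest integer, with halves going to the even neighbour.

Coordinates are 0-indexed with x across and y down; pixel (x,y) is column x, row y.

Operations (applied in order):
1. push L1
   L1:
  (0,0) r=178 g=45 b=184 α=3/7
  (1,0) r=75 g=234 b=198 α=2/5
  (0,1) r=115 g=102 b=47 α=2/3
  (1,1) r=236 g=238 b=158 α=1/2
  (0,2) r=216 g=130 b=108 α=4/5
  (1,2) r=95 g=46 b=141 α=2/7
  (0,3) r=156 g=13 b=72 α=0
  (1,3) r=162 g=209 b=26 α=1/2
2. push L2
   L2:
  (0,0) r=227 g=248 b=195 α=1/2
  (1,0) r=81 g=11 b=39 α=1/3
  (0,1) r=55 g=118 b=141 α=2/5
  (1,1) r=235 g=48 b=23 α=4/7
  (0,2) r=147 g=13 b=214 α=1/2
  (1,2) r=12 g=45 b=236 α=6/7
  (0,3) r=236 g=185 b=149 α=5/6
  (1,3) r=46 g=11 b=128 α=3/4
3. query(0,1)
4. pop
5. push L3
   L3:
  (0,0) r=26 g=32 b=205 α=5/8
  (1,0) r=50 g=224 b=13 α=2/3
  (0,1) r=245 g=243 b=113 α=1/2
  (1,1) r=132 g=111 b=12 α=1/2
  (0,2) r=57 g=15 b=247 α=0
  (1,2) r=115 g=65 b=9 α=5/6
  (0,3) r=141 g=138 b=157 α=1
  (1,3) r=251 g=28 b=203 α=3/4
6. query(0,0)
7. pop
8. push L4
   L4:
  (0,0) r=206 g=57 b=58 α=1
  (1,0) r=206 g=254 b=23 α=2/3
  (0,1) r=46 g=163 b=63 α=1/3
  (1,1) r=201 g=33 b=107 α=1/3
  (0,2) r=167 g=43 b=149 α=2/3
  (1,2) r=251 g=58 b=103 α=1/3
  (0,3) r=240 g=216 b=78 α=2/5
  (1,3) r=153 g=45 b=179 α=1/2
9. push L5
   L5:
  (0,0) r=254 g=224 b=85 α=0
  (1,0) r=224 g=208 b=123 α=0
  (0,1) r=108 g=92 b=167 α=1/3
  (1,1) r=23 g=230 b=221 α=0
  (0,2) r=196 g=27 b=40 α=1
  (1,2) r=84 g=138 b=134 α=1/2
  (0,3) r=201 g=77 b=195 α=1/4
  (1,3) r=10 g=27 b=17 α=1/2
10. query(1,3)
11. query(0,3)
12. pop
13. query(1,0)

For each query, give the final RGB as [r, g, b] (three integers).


query (0,1) [L1,L2] — begin 0,0,0
+L1 (α=2/3) → [230/3, 68, 94/3]
+L2 (α=2/5) → [68, 88, 376/5]
→ [68, 88, 75]

query (0,0) [L1,L3] — begin 0,0,0
L1 α=3/7: [534/7, 135/7, 552/7]
L3 α=5/8: [314/7, 1525/56, 8831/56]
= [45, 27, 158]

query (1,3) [L1,L4,L5] — begin 0,0,0
after L1 α=1/2: [81, 209/2, 13]
after L4 α=1/2: [117, 299/4, 96]
after L5 α=1/2: [127/2, 407/8, 113/2]
→ [64, 51, 56]

query (0,3) [L1,L4,L5] — begin 0,0,0
L1 α=0: [0, 0, 0]
L4 α=2/5: [96, 432/5, 156/5]
L5 α=1/4: [489/4, 1681/20, 1443/20]
= [122, 84, 72]

query (1,0) [L1,L4] — begin 0,0,0
after L1 α=2/5: [30, 468/5, 396/5]
after L4 α=2/3: [442/3, 3008/15, 626/15]
→ [147, 201, 42]


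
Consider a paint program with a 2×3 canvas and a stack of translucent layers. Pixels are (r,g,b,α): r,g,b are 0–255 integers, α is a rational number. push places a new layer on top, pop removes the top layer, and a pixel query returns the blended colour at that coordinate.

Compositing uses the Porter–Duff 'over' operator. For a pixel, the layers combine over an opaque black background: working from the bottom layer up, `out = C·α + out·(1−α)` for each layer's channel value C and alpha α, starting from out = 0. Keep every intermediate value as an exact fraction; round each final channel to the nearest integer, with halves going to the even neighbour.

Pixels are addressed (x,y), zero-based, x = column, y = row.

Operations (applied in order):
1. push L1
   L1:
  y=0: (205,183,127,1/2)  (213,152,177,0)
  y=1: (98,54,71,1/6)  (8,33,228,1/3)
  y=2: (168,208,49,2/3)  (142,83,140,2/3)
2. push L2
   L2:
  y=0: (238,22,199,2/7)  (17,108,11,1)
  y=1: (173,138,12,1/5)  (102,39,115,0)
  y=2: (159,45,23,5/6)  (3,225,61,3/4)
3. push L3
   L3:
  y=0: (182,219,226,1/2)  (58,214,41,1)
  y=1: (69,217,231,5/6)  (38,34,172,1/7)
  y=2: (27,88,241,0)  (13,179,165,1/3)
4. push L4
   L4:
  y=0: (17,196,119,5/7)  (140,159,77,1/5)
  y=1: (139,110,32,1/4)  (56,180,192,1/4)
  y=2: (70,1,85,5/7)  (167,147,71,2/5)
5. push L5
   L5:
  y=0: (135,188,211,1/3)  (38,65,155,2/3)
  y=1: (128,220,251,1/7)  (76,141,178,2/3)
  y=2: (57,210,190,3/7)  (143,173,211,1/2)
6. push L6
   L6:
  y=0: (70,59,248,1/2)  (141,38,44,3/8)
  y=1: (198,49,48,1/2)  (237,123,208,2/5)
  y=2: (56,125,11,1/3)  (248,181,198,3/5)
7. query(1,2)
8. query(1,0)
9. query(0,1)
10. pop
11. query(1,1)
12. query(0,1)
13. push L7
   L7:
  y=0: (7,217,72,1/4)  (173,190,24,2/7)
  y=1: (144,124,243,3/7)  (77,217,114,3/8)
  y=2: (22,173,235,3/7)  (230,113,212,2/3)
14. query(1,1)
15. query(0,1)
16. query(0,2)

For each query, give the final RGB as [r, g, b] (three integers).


query (1,2) [L1,L2,L3,L4,L5,L6] — begin 0,0,0
after L1 α=2/3: [284/3, 166/3, 280/3]
after L2 α=3/4: [311/12, 2191/12, 829/12]
after L3 α=1/3: [389/18, 3265/18, 1819/18]
after L4 α=2/5: [2393/30, 5029/30, 2671/30]
after L5 α=1/2: [6683/60, 10219/60, 9001/60]
after L6 α=3/5: [29003/150, 26509/150, 26821/150]
rounded: [193, 177, 179]

(1,0) stack=L1,L2,L3,L4,L5,L6; from [0,0,0]:
+L1 (α=0) → [0, 0, 0]
+L2 (α=1) → [17, 108, 11]
+L3 (α=1) → [58, 214, 41]
+L4 (α=1/5) → [372/5, 203, 241/5]
+L5 (α=2/3) → [752/15, 111, 597/5]
+L6 (α=3/8) → [2021/24, 669/8, 729/8]
= [84, 84, 91]

at x=0,y=1 over L1,L2,L3,L4,L5,L6:
L1 α=1/6: [49/3, 9, 71/6]
L2 α=1/5: [143/3, 174/5, 178/15]
L3 α=5/6: [589/9, 5599/30, 17503/90]
L4 α=1/4: [503/6, 6699/40, 18463/120]
L5 α=1/7: [631/7, 24497/140, 23483/140]
L6 α=1/2: [2017/14, 31357/280, 30203/280]
→ [144, 112, 108]

query (1,1) [L1,L2,L3,L4,L5] — begin 0,0,0
+L1 (α=1/3) → [8/3, 11, 76]
+L2 (α=0) → [8/3, 11, 76]
+L3 (α=1/7) → [54/7, 100/7, 628/7]
+L4 (α=1/4) → [277/14, 390/7, 807/7]
+L5 (α=2/3) → [2405/42, 788/7, 3299/21]
= [57, 113, 157]

query (0,1) [L1,L2,L3,L4,L5] — begin 0,0,0
+L1 (α=1/6) → [49/3, 9, 71/6]
+L2 (α=1/5) → [143/3, 174/5, 178/15]
+L3 (α=5/6) → [589/9, 5599/30, 17503/90]
+L4 (α=1/4) → [503/6, 6699/40, 18463/120]
+L5 (α=1/7) → [631/7, 24497/140, 23483/140]
rounded: [90, 175, 168]

at x=1,y=1 over L1,L2,L3,L4,L5,L7:
+L1 (α=1/3) → [8/3, 11, 76]
+L2 (α=0) → [8/3, 11, 76]
+L3 (α=1/7) → [54/7, 100/7, 628/7]
+L4 (α=1/4) → [277/14, 390/7, 807/7]
+L5 (α=2/3) → [2405/42, 788/7, 3299/21]
+L7 (α=3/8) → [21727/336, 8497/56, 23677/168]
= [65, 152, 141]

(0,1) stack=L1,L2,L3,L4,L5,L7; from [0,0,0]:
L1 α=1/6: [49/3, 9, 71/6]
L2 α=1/5: [143/3, 174/5, 178/15]
L3 α=5/6: [589/9, 5599/30, 17503/90]
L4 α=1/4: [503/6, 6699/40, 18463/120]
L5 α=1/7: [631/7, 24497/140, 23483/140]
L7 α=3/7: [5548/49, 37517/245, 48998/245]
rounded: [113, 153, 200]

query (0,2) [L1,L2,L3,L4,L5,L7] — begin 0,0,0
L1 α=2/3: [112, 416/3, 98/3]
L2 α=5/6: [907/6, 1091/18, 443/18]
L3 α=0: [907/6, 1091/18, 443/18]
L4 α=5/7: [1957/21, 1136/63, 4268/63]
L5 α=3/7: [11419/147, 44234/441, 52982/441]
L7 α=3/7: [55378/1029, 405815/3087, 522833/3087]
rounded: [54, 131, 169]
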